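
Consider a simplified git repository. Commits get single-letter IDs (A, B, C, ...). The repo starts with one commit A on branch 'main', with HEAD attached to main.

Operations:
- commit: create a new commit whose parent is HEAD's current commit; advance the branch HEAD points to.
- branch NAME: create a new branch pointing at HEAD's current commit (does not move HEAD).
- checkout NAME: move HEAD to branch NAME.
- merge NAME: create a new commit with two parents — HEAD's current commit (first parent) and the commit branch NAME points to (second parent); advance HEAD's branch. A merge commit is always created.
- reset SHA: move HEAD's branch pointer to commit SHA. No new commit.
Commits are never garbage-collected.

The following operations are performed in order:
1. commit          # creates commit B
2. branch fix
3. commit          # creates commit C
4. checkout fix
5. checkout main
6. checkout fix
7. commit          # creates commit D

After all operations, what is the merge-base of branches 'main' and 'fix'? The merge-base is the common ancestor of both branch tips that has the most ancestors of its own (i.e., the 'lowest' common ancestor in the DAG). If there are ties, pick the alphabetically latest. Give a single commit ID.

Answer: B

Derivation:
After op 1 (commit): HEAD=main@B [main=B]
After op 2 (branch): HEAD=main@B [fix=B main=B]
After op 3 (commit): HEAD=main@C [fix=B main=C]
After op 4 (checkout): HEAD=fix@B [fix=B main=C]
After op 5 (checkout): HEAD=main@C [fix=B main=C]
After op 6 (checkout): HEAD=fix@B [fix=B main=C]
After op 7 (commit): HEAD=fix@D [fix=D main=C]
ancestors(main=C): ['A', 'B', 'C']
ancestors(fix=D): ['A', 'B', 'D']
common: ['A', 'B']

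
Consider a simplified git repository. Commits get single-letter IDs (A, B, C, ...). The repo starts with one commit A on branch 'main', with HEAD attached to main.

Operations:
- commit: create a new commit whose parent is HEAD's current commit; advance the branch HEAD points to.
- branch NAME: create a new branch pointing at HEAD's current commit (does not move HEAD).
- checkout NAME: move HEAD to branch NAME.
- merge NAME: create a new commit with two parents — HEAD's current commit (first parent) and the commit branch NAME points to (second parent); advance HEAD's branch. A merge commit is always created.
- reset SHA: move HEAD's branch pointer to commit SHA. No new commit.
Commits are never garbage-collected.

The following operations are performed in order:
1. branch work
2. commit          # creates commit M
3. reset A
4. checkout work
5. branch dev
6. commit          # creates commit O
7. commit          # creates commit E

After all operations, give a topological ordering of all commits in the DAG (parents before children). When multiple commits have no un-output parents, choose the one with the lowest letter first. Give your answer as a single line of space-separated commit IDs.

Answer: A M O E

Derivation:
After op 1 (branch): HEAD=main@A [main=A work=A]
After op 2 (commit): HEAD=main@M [main=M work=A]
After op 3 (reset): HEAD=main@A [main=A work=A]
After op 4 (checkout): HEAD=work@A [main=A work=A]
After op 5 (branch): HEAD=work@A [dev=A main=A work=A]
After op 6 (commit): HEAD=work@O [dev=A main=A work=O]
After op 7 (commit): HEAD=work@E [dev=A main=A work=E]
commit A: parents=[]
commit E: parents=['O']
commit M: parents=['A']
commit O: parents=['A']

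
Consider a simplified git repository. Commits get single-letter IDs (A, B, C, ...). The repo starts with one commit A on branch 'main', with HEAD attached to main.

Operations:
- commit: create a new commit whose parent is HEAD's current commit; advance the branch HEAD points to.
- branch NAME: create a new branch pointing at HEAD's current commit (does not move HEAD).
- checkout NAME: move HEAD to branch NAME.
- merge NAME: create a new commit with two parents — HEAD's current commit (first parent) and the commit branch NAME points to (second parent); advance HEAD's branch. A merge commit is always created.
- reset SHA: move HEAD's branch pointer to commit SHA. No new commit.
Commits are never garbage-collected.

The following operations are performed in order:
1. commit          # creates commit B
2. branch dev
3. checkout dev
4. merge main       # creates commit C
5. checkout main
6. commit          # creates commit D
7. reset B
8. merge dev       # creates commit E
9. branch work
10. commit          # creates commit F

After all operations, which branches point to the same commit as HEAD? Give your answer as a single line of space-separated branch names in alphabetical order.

After op 1 (commit): HEAD=main@B [main=B]
After op 2 (branch): HEAD=main@B [dev=B main=B]
After op 3 (checkout): HEAD=dev@B [dev=B main=B]
After op 4 (merge): HEAD=dev@C [dev=C main=B]
After op 5 (checkout): HEAD=main@B [dev=C main=B]
After op 6 (commit): HEAD=main@D [dev=C main=D]
After op 7 (reset): HEAD=main@B [dev=C main=B]
After op 8 (merge): HEAD=main@E [dev=C main=E]
After op 9 (branch): HEAD=main@E [dev=C main=E work=E]
After op 10 (commit): HEAD=main@F [dev=C main=F work=E]

Answer: main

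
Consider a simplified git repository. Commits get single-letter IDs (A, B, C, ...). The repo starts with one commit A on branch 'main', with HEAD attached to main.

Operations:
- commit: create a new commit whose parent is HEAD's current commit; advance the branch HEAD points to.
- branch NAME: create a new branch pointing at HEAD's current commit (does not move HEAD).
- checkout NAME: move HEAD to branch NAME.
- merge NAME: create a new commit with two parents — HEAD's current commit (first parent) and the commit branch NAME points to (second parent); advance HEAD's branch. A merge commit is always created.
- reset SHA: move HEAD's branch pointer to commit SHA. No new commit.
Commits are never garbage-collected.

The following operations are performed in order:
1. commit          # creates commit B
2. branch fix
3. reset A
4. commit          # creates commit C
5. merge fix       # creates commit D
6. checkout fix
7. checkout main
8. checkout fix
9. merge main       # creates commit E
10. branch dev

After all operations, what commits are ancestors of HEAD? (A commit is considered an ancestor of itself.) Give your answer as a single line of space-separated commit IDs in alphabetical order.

After op 1 (commit): HEAD=main@B [main=B]
After op 2 (branch): HEAD=main@B [fix=B main=B]
After op 3 (reset): HEAD=main@A [fix=B main=A]
After op 4 (commit): HEAD=main@C [fix=B main=C]
After op 5 (merge): HEAD=main@D [fix=B main=D]
After op 6 (checkout): HEAD=fix@B [fix=B main=D]
After op 7 (checkout): HEAD=main@D [fix=B main=D]
After op 8 (checkout): HEAD=fix@B [fix=B main=D]
After op 9 (merge): HEAD=fix@E [fix=E main=D]
After op 10 (branch): HEAD=fix@E [dev=E fix=E main=D]

Answer: A B C D E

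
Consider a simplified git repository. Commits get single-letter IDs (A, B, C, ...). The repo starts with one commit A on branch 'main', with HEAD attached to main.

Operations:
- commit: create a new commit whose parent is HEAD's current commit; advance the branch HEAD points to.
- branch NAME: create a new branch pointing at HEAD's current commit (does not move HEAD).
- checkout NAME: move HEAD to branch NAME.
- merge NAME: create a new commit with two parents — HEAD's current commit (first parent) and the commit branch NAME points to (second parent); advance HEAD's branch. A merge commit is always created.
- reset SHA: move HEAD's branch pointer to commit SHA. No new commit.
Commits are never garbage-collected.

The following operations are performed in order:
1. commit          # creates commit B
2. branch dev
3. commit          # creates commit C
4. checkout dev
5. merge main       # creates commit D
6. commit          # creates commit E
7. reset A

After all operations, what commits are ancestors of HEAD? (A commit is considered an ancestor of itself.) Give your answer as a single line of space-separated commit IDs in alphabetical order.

After op 1 (commit): HEAD=main@B [main=B]
After op 2 (branch): HEAD=main@B [dev=B main=B]
After op 3 (commit): HEAD=main@C [dev=B main=C]
After op 4 (checkout): HEAD=dev@B [dev=B main=C]
After op 5 (merge): HEAD=dev@D [dev=D main=C]
After op 6 (commit): HEAD=dev@E [dev=E main=C]
After op 7 (reset): HEAD=dev@A [dev=A main=C]

Answer: A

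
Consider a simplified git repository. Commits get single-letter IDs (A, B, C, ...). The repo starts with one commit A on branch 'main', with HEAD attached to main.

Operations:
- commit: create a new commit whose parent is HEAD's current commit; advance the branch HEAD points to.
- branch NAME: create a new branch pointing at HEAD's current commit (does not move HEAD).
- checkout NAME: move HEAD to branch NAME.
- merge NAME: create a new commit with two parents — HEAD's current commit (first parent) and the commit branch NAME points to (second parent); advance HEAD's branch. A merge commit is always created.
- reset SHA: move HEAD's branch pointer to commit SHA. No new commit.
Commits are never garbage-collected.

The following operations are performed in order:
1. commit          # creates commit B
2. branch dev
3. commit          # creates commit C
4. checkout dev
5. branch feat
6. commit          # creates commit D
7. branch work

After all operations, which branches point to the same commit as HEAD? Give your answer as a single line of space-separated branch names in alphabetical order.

After op 1 (commit): HEAD=main@B [main=B]
After op 2 (branch): HEAD=main@B [dev=B main=B]
After op 3 (commit): HEAD=main@C [dev=B main=C]
After op 4 (checkout): HEAD=dev@B [dev=B main=C]
After op 5 (branch): HEAD=dev@B [dev=B feat=B main=C]
After op 6 (commit): HEAD=dev@D [dev=D feat=B main=C]
After op 7 (branch): HEAD=dev@D [dev=D feat=B main=C work=D]

Answer: dev work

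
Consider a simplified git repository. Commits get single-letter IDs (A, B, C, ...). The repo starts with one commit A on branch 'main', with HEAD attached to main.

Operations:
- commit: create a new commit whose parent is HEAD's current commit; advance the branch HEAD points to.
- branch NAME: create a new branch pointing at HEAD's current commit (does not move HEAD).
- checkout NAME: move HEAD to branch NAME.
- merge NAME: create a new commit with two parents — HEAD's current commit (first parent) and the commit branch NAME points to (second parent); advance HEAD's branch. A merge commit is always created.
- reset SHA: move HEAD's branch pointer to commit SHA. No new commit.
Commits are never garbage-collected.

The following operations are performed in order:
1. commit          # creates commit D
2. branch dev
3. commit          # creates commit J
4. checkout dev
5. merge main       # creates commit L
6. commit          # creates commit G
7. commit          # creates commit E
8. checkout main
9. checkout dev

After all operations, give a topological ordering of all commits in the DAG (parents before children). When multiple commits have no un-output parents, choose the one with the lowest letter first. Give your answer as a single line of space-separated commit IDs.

Answer: A D J L G E

Derivation:
After op 1 (commit): HEAD=main@D [main=D]
After op 2 (branch): HEAD=main@D [dev=D main=D]
After op 3 (commit): HEAD=main@J [dev=D main=J]
After op 4 (checkout): HEAD=dev@D [dev=D main=J]
After op 5 (merge): HEAD=dev@L [dev=L main=J]
After op 6 (commit): HEAD=dev@G [dev=G main=J]
After op 7 (commit): HEAD=dev@E [dev=E main=J]
After op 8 (checkout): HEAD=main@J [dev=E main=J]
After op 9 (checkout): HEAD=dev@E [dev=E main=J]
commit A: parents=[]
commit D: parents=['A']
commit E: parents=['G']
commit G: parents=['L']
commit J: parents=['D']
commit L: parents=['D', 'J']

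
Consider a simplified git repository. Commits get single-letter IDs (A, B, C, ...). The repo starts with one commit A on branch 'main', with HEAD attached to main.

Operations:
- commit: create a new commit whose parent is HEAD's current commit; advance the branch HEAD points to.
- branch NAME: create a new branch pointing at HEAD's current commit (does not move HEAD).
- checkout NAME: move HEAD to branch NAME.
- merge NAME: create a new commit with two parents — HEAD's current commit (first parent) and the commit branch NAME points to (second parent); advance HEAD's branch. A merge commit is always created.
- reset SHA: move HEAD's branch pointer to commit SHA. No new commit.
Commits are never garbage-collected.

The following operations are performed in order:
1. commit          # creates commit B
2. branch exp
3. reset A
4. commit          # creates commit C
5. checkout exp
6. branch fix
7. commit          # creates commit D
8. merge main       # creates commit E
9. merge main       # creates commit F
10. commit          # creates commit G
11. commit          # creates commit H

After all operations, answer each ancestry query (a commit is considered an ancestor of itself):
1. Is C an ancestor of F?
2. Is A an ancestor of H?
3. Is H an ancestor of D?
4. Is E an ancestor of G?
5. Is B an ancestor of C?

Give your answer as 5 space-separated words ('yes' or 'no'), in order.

After op 1 (commit): HEAD=main@B [main=B]
After op 2 (branch): HEAD=main@B [exp=B main=B]
After op 3 (reset): HEAD=main@A [exp=B main=A]
After op 4 (commit): HEAD=main@C [exp=B main=C]
After op 5 (checkout): HEAD=exp@B [exp=B main=C]
After op 6 (branch): HEAD=exp@B [exp=B fix=B main=C]
After op 7 (commit): HEAD=exp@D [exp=D fix=B main=C]
After op 8 (merge): HEAD=exp@E [exp=E fix=B main=C]
After op 9 (merge): HEAD=exp@F [exp=F fix=B main=C]
After op 10 (commit): HEAD=exp@G [exp=G fix=B main=C]
After op 11 (commit): HEAD=exp@H [exp=H fix=B main=C]
ancestors(F) = {A,B,C,D,E,F}; C in? yes
ancestors(H) = {A,B,C,D,E,F,G,H}; A in? yes
ancestors(D) = {A,B,D}; H in? no
ancestors(G) = {A,B,C,D,E,F,G}; E in? yes
ancestors(C) = {A,C}; B in? no

Answer: yes yes no yes no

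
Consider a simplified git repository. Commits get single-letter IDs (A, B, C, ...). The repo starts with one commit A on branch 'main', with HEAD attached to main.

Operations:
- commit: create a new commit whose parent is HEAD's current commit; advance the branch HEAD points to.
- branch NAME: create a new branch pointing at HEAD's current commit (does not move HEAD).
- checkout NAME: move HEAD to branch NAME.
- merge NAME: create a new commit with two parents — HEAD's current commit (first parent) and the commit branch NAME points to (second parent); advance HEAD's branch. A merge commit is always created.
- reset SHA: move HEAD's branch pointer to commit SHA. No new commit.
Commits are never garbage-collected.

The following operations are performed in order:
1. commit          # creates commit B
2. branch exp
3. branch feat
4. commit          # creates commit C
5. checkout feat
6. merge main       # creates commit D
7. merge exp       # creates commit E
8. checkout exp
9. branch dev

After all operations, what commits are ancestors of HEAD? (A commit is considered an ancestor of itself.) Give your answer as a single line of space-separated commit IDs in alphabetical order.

After op 1 (commit): HEAD=main@B [main=B]
After op 2 (branch): HEAD=main@B [exp=B main=B]
After op 3 (branch): HEAD=main@B [exp=B feat=B main=B]
After op 4 (commit): HEAD=main@C [exp=B feat=B main=C]
After op 5 (checkout): HEAD=feat@B [exp=B feat=B main=C]
After op 6 (merge): HEAD=feat@D [exp=B feat=D main=C]
After op 7 (merge): HEAD=feat@E [exp=B feat=E main=C]
After op 8 (checkout): HEAD=exp@B [exp=B feat=E main=C]
After op 9 (branch): HEAD=exp@B [dev=B exp=B feat=E main=C]

Answer: A B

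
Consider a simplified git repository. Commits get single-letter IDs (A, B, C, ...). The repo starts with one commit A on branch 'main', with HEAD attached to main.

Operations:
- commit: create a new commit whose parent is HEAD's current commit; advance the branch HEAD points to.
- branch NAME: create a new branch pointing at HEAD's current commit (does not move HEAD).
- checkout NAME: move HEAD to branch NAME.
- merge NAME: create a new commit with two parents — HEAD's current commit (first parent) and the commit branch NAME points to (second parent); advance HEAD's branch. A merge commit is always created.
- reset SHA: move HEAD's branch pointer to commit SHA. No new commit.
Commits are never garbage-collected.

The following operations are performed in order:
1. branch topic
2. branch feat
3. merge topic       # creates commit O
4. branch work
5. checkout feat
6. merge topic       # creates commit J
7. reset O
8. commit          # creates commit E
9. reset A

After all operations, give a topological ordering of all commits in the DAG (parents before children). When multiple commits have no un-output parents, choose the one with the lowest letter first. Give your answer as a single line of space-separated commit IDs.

Answer: A J O E

Derivation:
After op 1 (branch): HEAD=main@A [main=A topic=A]
After op 2 (branch): HEAD=main@A [feat=A main=A topic=A]
After op 3 (merge): HEAD=main@O [feat=A main=O topic=A]
After op 4 (branch): HEAD=main@O [feat=A main=O topic=A work=O]
After op 5 (checkout): HEAD=feat@A [feat=A main=O topic=A work=O]
After op 6 (merge): HEAD=feat@J [feat=J main=O topic=A work=O]
After op 7 (reset): HEAD=feat@O [feat=O main=O topic=A work=O]
After op 8 (commit): HEAD=feat@E [feat=E main=O topic=A work=O]
After op 9 (reset): HEAD=feat@A [feat=A main=O topic=A work=O]
commit A: parents=[]
commit E: parents=['O']
commit J: parents=['A', 'A']
commit O: parents=['A', 'A']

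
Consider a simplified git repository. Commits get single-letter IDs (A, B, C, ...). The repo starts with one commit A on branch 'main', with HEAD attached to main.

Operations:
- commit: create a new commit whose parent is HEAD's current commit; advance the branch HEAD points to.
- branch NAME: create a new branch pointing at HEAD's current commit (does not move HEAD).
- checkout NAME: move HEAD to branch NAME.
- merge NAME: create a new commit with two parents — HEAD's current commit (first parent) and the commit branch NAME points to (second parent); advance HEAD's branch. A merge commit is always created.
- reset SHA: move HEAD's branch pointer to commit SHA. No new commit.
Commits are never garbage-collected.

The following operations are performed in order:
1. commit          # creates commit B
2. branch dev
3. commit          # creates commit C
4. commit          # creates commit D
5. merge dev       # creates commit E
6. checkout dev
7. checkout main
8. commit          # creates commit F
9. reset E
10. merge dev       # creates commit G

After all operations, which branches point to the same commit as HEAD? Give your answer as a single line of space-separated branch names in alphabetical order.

Answer: main

Derivation:
After op 1 (commit): HEAD=main@B [main=B]
After op 2 (branch): HEAD=main@B [dev=B main=B]
After op 3 (commit): HEAD=main@C [dev=B main=C]
After op 4 (commit): HEAD=main@D [dev=B main=D]
After op 5 (merge): HEAD=main@E [dev=B main=E]
After op 6 (checkout): HEAD=dev@B [dev=B main=E]
After op 7 (checkout): HEAD=main@E [dev=B main=E]
After op 8 (commit): HEAD=main@F [dev=B main=F]
After op 9 (reset): HEAD=main@E [dev=B main=E]
After op 10 (merge): HEAD=main@G [dev=B main=G]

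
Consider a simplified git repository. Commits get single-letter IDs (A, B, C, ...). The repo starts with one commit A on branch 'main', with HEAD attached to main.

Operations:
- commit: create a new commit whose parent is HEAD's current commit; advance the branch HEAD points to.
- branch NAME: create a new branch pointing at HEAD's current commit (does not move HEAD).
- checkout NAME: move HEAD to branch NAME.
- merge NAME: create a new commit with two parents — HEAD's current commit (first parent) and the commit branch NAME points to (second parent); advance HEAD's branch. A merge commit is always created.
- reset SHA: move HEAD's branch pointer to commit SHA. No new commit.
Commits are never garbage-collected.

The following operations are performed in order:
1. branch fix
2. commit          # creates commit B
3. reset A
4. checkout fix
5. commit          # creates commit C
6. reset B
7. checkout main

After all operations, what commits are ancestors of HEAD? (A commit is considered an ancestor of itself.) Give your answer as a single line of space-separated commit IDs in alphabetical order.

After op 1 (branch): HEAD=main@A [fix=A main=A]
After op 2 (commit): HEAD=main@B [fix=A main=B]
After op 3 (reset): HEAD=main@A [fix=A main=A]
After op 4 (checkout): HEAD=fix@A [fix=A main=A]
After op 5 (commit): HEAD=fix@C [fix=C main=A]
After op 6 (reset): HEAD=fix@B [fix=B main=A]
After op 7 (checkout): HEAD=main@A [fix=B main=A]

Answer: A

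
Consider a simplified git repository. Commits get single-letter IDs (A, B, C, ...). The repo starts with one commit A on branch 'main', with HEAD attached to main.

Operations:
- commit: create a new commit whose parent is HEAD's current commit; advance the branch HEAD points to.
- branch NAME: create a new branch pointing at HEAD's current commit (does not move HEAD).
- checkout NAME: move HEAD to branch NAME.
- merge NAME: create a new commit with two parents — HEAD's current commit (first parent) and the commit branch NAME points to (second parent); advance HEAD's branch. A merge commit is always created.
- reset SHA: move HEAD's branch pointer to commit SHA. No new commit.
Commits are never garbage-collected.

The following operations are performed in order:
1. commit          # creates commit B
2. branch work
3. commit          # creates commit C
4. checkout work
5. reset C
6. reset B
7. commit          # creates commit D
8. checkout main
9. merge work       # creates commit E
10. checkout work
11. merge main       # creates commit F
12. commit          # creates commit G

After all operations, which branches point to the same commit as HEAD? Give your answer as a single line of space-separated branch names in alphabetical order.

After op 1 (commit): HEAD=main@B [main=B]
After op 2 (branch): HEAD=main@B [main=B work=B]
After op 3 (commit): HEAD=main@C [main=C work=B]
After op 4 (checkout): HEAD=work@B [main=C work=B]
After op 5 (reset): HEAD=work@C [main=C work=C]
After op 6 (reset): HEAD=work@B [main=C work=B]
After op 7 (commit): HEAD=work@D [main=C work=D]
After op 8 (checkout): HEAD=main@C [main=C work=D]
After op 9 (merge): HEAD=main@E [main=E work=D]
After op 10 (checkout): HEAD=work@D [main=E work=D]
After op 11 (merge): HEAD=work@F [main=E work=F]
After op 12 (commit): HEAD=work@G [main=E work=G]

Answer: work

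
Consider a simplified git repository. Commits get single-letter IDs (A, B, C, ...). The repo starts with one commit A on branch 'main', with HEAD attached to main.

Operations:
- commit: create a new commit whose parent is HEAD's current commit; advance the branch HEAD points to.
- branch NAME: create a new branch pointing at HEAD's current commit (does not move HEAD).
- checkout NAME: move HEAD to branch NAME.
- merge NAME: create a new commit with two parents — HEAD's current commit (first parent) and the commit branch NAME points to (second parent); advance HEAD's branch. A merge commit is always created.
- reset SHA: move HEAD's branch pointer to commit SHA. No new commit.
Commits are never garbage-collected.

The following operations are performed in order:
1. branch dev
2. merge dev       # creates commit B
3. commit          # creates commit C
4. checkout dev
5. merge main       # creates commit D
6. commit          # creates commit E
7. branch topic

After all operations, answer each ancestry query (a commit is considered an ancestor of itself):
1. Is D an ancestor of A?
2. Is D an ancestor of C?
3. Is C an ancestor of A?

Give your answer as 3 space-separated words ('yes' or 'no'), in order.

After op 1 (branch): HEAD=main@A [dev=A main=A]
After op 2 (merge): HEAD=main@B [dev=A main=B]
After op 3 (commit): HEAD=main@C [dev=A main=C]
After op 4 (checkout): HEAD=dev@A [dev=A main=C]
After op 5 (merge): HEAD=dev@D [dev=D main=C]
After op 6 (commit): HEAD=dev@E [dev=E main=C]
After op 7 (branch): HEAD=dev@E [dev=E main=C topic=E]
ancestors(A) = {A}; D in? no
ancestors(C) = {A,B,C}; D in? no
ancestors(A) = {A}; C in? no

Answer: no no no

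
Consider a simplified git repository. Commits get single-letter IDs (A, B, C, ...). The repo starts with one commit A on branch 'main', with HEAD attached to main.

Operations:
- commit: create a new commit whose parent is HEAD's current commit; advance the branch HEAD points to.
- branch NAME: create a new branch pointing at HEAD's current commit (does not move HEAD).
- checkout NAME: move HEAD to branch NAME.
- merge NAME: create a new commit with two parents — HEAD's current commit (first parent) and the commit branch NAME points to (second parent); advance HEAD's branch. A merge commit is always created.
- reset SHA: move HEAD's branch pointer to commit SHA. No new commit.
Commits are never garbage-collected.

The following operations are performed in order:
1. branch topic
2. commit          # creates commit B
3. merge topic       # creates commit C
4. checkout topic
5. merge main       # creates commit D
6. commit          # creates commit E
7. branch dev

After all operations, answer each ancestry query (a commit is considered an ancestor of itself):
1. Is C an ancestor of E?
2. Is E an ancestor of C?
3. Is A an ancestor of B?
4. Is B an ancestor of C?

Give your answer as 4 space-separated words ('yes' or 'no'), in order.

Answer: yes no yes yes

Derivation:
After op 1 (branch): HEAD=main@A [main=A topic=A]
After op 2 (commit): HEAD=main@B [main=B topic=A]
After op 3 (merge): HEAD=main@C [main=C topic=A]
After op 4 (checkout): HEAD=topic@A [main=C topic=A]
After op 5 (merge): HEAD=topic@D [main=C topic=D]
After op 6 (commit): HEAD=topic@E [main=C topic=E]
After op 7 (branch): HEAD=topic@E [dev=E main=C topic=E]
ancestors(E) = {A,B,C,D,E}; C in? yes
ancestors(C) = {A,B,C}; E in? no
ancestors(B) = {A,B}; A in? yes
ancestors(C) = {A,B,C}; B in? yes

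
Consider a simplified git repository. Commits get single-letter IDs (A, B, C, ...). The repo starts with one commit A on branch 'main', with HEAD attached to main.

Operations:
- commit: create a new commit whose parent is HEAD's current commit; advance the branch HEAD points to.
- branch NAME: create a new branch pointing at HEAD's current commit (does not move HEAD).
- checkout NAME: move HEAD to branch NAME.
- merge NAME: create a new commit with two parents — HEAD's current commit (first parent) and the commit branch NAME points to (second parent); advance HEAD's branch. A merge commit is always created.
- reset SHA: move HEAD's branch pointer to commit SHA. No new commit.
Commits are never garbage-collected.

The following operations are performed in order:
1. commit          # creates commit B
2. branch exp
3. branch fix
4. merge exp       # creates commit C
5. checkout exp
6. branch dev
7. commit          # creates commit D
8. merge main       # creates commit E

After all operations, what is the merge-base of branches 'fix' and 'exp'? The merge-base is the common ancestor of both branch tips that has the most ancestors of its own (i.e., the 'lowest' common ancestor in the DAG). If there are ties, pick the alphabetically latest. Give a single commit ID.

Answer: B

Derivation:
After op 1 (commit): HEAD=main@B [main=B]
After op 2 (branch): HEAD=main@B [exp=B main=B]
After op 3 (branch): HEAD=main@B [exp=B fix=B main=B]
After op 4 (merge): HEAD=main@C [exp=B fix=B main=C]
After op 5 (checkout): HEAD=exp@B [exp=B fix=B main=C]
After op 6 (branch): HEAD=exp@B [dev=B exp=B fix=B main=C]
After op 7 (commit): HEAD=exp@D [dev=B exp=D fix=B main=C]
After op 8 (merge): HEAD=exp@E [dev=B exp=E fix=B main=C]
ancestors(fix=B): ['A', 'B']
ancestors(exp=E): ['A', 'B', 'C', 'D', 'E']
common: ['A', 'B']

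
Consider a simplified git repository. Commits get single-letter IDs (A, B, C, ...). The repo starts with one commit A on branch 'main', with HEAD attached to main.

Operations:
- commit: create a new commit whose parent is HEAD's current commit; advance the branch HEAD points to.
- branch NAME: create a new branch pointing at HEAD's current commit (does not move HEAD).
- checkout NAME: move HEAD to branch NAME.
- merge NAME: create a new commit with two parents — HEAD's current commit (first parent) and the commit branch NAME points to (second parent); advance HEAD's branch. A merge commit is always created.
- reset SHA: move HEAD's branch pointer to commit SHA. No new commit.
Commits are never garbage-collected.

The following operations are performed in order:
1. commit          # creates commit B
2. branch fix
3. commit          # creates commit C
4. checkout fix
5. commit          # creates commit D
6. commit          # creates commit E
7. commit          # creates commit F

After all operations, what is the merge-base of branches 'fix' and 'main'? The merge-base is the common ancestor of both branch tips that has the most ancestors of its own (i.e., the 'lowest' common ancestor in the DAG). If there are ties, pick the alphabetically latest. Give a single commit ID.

After op 1 (commit): HEAD=main@B [main=B]
After op 2 (branch): HEAD=main@B [fix=B main=B]
After op 3 (commit): HEAD=main@C [fix=B main=C]
After op 4 (checkout): HEAD=fix@B [fix=B main=C]
After op 5 (commit): HEAD=fix@D [fix=D main=C]
After op 6 (commit): HEAD=fix@E [fix=E main=C]
After op 7 (commit): HEAD=fix@F [fix=F main=C]
ancestors(fix=F): ['A', 'B', 'D', 'E', 'F']
ancestors(main=C): ['A', 'B', 'C']
common: ['A', 'B']

Answer: B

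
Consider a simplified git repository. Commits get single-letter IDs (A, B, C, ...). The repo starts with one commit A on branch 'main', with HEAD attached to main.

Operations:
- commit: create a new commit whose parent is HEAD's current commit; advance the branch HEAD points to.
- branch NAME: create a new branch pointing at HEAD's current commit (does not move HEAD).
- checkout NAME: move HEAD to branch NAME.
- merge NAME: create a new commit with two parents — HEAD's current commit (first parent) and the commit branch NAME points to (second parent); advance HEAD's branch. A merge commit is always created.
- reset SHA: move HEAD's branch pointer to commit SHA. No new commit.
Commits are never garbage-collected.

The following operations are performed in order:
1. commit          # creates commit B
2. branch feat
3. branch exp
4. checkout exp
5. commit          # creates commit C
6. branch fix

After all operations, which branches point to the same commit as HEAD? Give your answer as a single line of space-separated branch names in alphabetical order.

After op 1 (commit): HEAD=main@B [main=B]
After op 2 (branch): HEAD=main@B [feat=B main=B]
After op 3 (branch): HEAD=main@B [exp=B feat=B main=B]
After op 4 (checkout): HEAD=exp@B [exp=B feat=B main=B]
After op 5 (commit): HEAD=exp@C [exp=C feat=B main=B]
After op 6 (branch): HEAD=exp@C [exp=C feat=B fix=C main=B]

Answer: exp fix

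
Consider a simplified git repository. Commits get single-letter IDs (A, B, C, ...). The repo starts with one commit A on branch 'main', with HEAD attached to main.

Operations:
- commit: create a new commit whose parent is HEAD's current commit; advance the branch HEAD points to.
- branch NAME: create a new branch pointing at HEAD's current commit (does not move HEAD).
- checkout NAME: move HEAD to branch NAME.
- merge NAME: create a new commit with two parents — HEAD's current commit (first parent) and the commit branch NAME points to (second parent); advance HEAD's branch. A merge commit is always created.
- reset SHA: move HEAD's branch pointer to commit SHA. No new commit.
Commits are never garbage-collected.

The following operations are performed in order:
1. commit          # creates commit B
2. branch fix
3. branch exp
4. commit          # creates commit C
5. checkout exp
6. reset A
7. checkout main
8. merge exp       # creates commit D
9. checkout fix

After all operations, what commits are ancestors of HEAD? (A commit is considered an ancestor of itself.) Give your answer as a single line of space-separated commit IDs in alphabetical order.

After op 1 (commit): HEAD=main@B [main=B]
After op 2 (branch): HEAD=main@B [fix=B main=B]
After op 3 (branch): HEAD=main@B [exp=B fix=B main=B]
After op 4 (commit): HEAD=main@C [exp=B fix=B main=C]
After op 5 (checkout): HEAD=exp@B [exp=B fix=B main=C]
After op 6 (reset): HEAD=exp@A [exp=A fix=B main=C]
After op 7 (checkout): HEAD=main@C [exp=A fix=B main=C]
After op 8 (merge): HEAD=main@D [exp=A fix=B main=D]
After op 9 (checkout): HEAD=fix@B [exp=A fix=B main=D]

Answer: A B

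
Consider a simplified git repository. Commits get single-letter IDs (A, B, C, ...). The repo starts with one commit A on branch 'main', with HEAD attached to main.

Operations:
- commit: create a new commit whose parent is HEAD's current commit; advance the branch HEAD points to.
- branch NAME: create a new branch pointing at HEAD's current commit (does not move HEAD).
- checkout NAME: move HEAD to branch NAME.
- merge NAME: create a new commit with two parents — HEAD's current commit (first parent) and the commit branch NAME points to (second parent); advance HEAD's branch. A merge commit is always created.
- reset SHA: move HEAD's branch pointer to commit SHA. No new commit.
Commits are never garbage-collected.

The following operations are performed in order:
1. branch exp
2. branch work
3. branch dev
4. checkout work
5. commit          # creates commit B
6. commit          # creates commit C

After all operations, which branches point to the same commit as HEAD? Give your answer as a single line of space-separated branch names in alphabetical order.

Answer: work

Derivation:
After op 1 (branch): HEAD=main@A [exp=A main=A]
After op 2 (branch): HEAD=main@A [exp=A main=A work=A]
After op 3 (branch): HEAD=main@A [dev=A exp=A main=A work=A]
After op 4 (checkout): HEAD=work@A [dev=A exp=A main=A work=A]
After op 5 (commit): HEAD=work@B [dev=A exp=A main=A work=B]
After op 6 (commit): HEAD=work@C [dev=A exp=A main=A work=C]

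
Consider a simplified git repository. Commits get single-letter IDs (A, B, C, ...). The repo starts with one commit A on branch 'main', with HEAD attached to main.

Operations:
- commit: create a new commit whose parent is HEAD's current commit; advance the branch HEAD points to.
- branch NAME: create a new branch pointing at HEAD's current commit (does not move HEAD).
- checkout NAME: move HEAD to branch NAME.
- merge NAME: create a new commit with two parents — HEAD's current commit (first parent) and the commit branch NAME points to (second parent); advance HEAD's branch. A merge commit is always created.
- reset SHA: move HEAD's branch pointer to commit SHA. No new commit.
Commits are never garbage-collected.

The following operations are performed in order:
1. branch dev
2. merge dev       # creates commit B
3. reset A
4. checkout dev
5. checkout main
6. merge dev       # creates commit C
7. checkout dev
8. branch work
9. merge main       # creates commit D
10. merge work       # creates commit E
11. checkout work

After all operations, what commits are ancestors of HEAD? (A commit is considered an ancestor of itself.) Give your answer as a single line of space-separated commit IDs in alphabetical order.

After op 1 (branch): HEAD=main@A [dev=A main=A]
After op 2 (merge): HEAD=main@B [dev=A main=B]
After op 3 (reset): HEAD=main@A [dev=A main=A]
After op 4 (checkout): HEAD=dev@A [dev=A main=A]
After op 5 (checkout): HEAD=main@A [dev=A main=A]
After op 6 (merge): HEAD=main@C [dev=A main=C]
After op 7 (checkout): HEAD=dev@A [dev=A main=C]
After op 8 (branch): HEAD=dev@A [dev=A main=C work=A]
After op 9 (merge): HEAD=dev@D [dev=D main=C work=A]
After op 10 (merge): HEAD=dev@E [dev=E main=C work=A]
After op 11 (checkout): HEAD=work@A [dev=E main=C work=A]

Answer: A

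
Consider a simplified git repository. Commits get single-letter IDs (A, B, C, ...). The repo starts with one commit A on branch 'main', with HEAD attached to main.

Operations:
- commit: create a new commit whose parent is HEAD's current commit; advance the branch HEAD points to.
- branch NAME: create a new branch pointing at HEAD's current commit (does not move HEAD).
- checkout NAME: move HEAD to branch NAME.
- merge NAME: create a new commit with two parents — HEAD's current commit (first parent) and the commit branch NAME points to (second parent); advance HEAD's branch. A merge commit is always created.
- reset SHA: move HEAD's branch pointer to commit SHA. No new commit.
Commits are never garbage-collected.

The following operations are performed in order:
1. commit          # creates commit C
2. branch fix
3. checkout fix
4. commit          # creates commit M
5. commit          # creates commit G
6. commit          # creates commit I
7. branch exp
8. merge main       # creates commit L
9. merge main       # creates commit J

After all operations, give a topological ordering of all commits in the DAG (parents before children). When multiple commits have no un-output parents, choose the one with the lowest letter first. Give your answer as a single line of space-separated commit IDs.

Answer: A C M G I L J

Derivation:
After op 1 (commit): HEAD=main@C [main=C]
After op 2 (branch): HEAD=main@C [fix=C main=C]
After op 3 (checkout): HEAD=fix@C [fix=C main=C]
After op 4 (commit): HEAD=fix@M [fix=M main=C]
After op 5 (commit): HEAD=fix@G [fix=G main=C]
After op 6 (commit): HEAD=fix@I [fix=I main=C]
After op 7 (branch): HEAD=fix@I [exp=I fix=I main=C]
After op 8 (merge): HEAD=fix@L [exp=I fix=L main=C]
After op 9 (merge): HEAD=fix@J [exp=I fix=J main=C]
commit A: parents=[]
commit C: parents=['A']
commit G: parents=['M']
commit I: parents=['G']
commit J: parents=['L', 'C']
commit L: parents=['I', 'C']
commit M: parents=['C']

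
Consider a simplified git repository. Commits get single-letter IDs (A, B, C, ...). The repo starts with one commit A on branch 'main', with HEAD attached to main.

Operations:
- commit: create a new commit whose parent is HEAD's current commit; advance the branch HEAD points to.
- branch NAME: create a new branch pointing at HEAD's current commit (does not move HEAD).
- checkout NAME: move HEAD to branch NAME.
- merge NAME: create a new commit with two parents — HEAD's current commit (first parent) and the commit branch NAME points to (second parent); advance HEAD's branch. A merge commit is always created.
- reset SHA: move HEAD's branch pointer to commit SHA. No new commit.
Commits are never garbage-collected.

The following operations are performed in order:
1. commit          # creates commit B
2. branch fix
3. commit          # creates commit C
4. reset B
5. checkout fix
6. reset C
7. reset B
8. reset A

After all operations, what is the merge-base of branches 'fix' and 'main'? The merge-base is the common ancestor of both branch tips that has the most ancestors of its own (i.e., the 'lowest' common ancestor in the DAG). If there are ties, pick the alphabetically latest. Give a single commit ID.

After op 1 (commit): HEAD=main@B [main=B]
After op 2 (branch): HEAD=main@B [fix=B main=B]
After op 3 (commit): HEAD=main@C [fix=B main=C]
After op 4 (reset): HEAD=main@B [fix=B main=B]
After op 5 (checkout): HEAD=fix@B [fix=B main=B]
After op 6 (reset): HEAD=fix@C [fix=C main=B]
After op 7 (reset): HEAD=fix@B [fix=B main=B]
After op 8 (reset): HEAD=fix@A [fix=A main=B]
ancestors(fix=A): ['A']
ancestors(main=B): ['A', 'B']
common: ['A']

Answer: A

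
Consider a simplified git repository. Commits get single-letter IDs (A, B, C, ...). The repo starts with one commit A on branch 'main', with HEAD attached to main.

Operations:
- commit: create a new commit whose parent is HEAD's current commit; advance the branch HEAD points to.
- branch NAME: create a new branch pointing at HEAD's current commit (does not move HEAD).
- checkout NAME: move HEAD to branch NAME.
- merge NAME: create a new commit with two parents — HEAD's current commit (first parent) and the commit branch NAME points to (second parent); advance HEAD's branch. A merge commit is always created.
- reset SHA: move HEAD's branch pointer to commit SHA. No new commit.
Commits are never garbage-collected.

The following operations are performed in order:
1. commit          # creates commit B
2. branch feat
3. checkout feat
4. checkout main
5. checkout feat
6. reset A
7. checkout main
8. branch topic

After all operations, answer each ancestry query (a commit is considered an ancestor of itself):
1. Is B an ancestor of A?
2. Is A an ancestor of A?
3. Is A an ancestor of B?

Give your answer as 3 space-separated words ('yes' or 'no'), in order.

After op 1 (commit): HEAD=main@B [main=B]
After op 2 (branch): HEAD=main@B [feat=B main=B]
After op 3 (checkout): HEAD=feat@B [feat=B main=B]
After op 4 (checkout): HEAD=main@B [feat=B main=B]
After op 5 (checkout): HEAD=feat@B [feat=B main=B]
After op 6 (reset): HEAD=feat@A [feat=A main=B]
After op 7 (checkout): HEAD=main@B [feat=A main=B]
After op 8 (branch): HEAD=main@B [feat=A main=B topic=B]
ancestors(A) = {A}; B in? no
ancestors(A) = {A}; A in? yes
ancestors(B) = {A,B}; A in? yes

Answer: no yes yes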